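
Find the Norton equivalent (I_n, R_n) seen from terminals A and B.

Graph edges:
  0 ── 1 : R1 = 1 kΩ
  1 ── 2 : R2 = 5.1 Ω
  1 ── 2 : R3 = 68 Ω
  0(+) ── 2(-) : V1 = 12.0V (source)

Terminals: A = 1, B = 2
Find the Thévenin equivalent first; then I_n = V_th/R_th and R_n = R_th.
Step 1 — V_th is the open-circuit voltage V_A - V_B (nothing connected across the terminals).
Nodal analysis, taking node 2 as the 0 V reference.
Source V1 fixes V_0 = 12 V.
KCL at each unknown node (sum of currents leaving = 0; resistances in Ω):
  Node 1: (V_1 - 12)/1000 + (V_1 - 0)/5.1 + (V_1 - 0)/68 = 0
Collecting terms: 0.2118 × V_1 = 0.012  =>  V_1 = 0.05666 V
V_th = V_1 - V_2 = 0.05666 - 0 = 0.05666 V
Step 2 — R_th: zero the source — replace V1 by a short circuit (node 2 merges into node 0) — and find the resistance seen between A (node 1) and B (node 0).
Reduce the network between node 1 (A) and node 0 (B) by series/parallel combination:
  Rp1 = R1 ‖ R2 ‖ R3 (parallel, all between nodes 0 and 1) = 1/(1/1000 + 1/5.1 + 1/68) = 4.722 Ω
R_th = 4.722 Ω
I_n = V_th/R_th = 0.05666/4.722 = 0.012 A, and R_n = R_th = 4.722 Ω

Final answer: I_n = 0.012 A, R_n = 4.722 Ω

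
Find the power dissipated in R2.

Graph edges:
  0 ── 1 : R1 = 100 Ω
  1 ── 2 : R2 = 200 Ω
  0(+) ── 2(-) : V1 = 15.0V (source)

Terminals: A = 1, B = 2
Nodal analysis, taking node 2 as the 0 V reference.
Source V1 fixes V_0 = 15 V.
KCL at each unknown node (sum of currents leaving = 0; resistances in Ω):
  Node 1: (V_1 - 15)/100 + (V_1 - 0)/200 = 0
Collecting terms: 0.015 × V_1 = 0.15  =>  V_1 = 10 V
I_R2 = (V_1 - V_2)/R2 = (10 - 0)/200 = 0.05 A
P_R2 = I_R2² × R2 = (0.05)² × 200 = 0.5 W

Final answer: 0.5 W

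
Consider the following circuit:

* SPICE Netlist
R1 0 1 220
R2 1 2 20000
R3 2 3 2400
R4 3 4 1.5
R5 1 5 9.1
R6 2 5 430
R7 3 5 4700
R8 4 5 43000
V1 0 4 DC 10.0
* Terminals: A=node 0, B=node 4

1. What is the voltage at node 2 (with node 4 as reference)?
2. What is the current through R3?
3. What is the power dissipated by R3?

Nodal analysis, taking node 4 as the 0 V reference.
Source V1 fixes V_0 = 10 V.
KCL at each unknown node (sum of currents leaving = 0; resistances in Ω):
  Node 1: (V_1 - 10)/220 + (V_1 - V_2)/20000 + (V_1 - V_5)/9.1 = 0
  Node 2: (V_2 - V_1)/20000 + (V_2 - V_3)/2400 + (V_2 - V_5)/430 = 0
  Node 3: (V_3 - V_2)/2400 + (V_3 - 0)/1.5 + (V_3 - V_5)/4700 = 0
  Node 5: (V_5 - V_1)/9.1 + (V_5 - V_2)/430 + (V_5 - V_3)/4700 + (V_5 - 0)/43000 = 0
Collecting terms (coefficients in siemens):
  0.1145·V_1 - 0.00005·V_2 - 0.1099·V_5 = 0.04545
  0.002792·V_2 - 0.00005·V_1 - 0.0004167·V_3 - 0.002326·V_5 = 0
  0.6673·V_3 - 0.0004167·V_2 - 0.0002128·V_5 = 0
  0.1125·V_5 - 0.1099·V_1 - 0.002326·V_2 - 0.0002128·V_3 = 0
Solving these 4 simultaneous equations (Gaussian elimination) gives:
  V_1 = 8.856 V, V_2 = 7.497 V, V_3 = 0.00749 V, V_5 = 8.81 V
Part 1:
  Read off the nodal solution: V_2 = 7.497 V
Part 2:
  I_R3 = (V_2 - V_3)/R3 = (7.497 - 0.00749)/2400 = 0.003121 A
  Magnitude: I_R3 = 0.003121 A
Part 3:
  I_R3 = (V_2 - V_3)/R3 = (7.497 - 0.00749)/2400 = 0.003121 A
  P_R3 = I_R3² × R3 = (0.003121)² × 2400 = 0.02337 W

Final answers:
1. V_2 = 7.497 V
2. I_R3 = 0.003121 A
3. P_R3 = 0.02337 W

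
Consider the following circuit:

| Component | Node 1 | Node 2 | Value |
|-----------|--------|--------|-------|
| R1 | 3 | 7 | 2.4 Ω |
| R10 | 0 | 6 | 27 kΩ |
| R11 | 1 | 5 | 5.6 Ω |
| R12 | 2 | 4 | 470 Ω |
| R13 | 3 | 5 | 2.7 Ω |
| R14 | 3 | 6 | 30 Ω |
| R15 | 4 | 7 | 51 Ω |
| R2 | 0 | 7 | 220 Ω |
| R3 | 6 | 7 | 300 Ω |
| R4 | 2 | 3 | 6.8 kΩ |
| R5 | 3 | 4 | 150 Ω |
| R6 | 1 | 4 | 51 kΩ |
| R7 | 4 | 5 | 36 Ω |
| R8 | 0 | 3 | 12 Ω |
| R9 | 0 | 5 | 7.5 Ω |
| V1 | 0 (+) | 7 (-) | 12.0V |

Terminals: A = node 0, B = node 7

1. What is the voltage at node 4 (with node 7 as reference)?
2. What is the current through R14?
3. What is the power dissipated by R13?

Nodal analysis, taking node 7 as the 0 V reference.
Source V1 fixes V_0 = 12 V.
KCL at each unknown node (sum of currents leaving = 0; resistances in Ω):
  Node 1: (V_1 - V_4)/51000 + (V_1 - V_5)/5.6 = 0
  Node 2: (V_2 - V_3)/6800 + (V_2 - V_4)/470 = 0
  Node 3: (V_3 - 0)/2.4 + (V_3 - V_2)/6800 + (V_3 - V_4)/150 + (V_3 - 12)/12 + (V_3 - V_5)/2.7 + (V_3 - V_6)/30 = 0
  Node 4: (V_4 - V_3)/150 + (V_4 - V_1)/51000 + (V_4 - V_5)/36 + (V_4 - V_2)/470 + (V_4 - 0)/51 = 0
  Node 5: (V_5 - V_4)/36 + (V_5 - 12)/7.5 + (V_5 - V_1)/5.6 + (V_5 - V_3)/2.7 = 0
  Node 6: (V_6 - 0)/300 + (V_6 - 12)/27000 + (V_6 - V_3)/30 = 0
Collecting terms (coefficients in siemens):
  0.1786·V_1 - 0.00001961·V_4 - 0.1786·V_5 = 0
  0.002275·V_2 - 0.0001471·V_3 - 0.002128·V_4 = 0
  0.9105·V_3 - 0.0001471·V_2 - 0.006667·V_4 - 0.3704·V_5 - 0.03333·V_6 = 1
  0.0562·V_4 - 0.00001961·V_1 - 0.002128·V_2 - 0.006667·V_3 - 0.02778·V_5 = 0
  0.7101·V_5 - 0.1786·V_1 - 0.3704·V_3 - 0.02778·V_4 = 1.6
  0.0367·V_6 - 0.03333·V_3 = 0.0004444
Solving these 6 simultaneous equations (Gaussian elimination) gives:
  V_1 = 5.652 V, V_2 = 3.356 V, V_3 = 3.541 V, V_4 = 3.343 V
  V_5 = 5.652 V, V_6 = 3.228 V
Part 1:
  Read off the nodal solution: V_4 = 3.343 V
Part 2:
  I_R14 = (V_3 - V_6)/R14 = (3.541 - 3.228)/30 = 0.01043 A
  Magnitude: I_R14 = 0.01043 A
Part 3:
  I_R13 = (V_3 - V_5)/R13 = (3.541 - 5.652)/2.7 = -0.7821 A
  P_R13 = I_R13² × R13 = (-0.7821)² × 2.7 = 1.652 W

Final answers:
1. V_4 = 3.343 V
2. I_R14 = 0.01043 A
3. P_R13 = 1.652 W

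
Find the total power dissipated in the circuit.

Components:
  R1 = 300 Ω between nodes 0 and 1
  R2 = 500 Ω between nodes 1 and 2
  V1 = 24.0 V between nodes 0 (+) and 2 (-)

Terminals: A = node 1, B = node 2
Nodal analysis, taking node 2 as the 0 V reference.
Source V1 fixes V_0 = 24 V.
KCL at each unknown node (sum of currents leaving = 0; resistances in Ω):
  Node 1: (V_1 - 24)/300 + (V_1 - 0)/500 = 0
Collecting terms: 0.005333 × V_1 = 0.08  =>  V_1 = 15 V
Power in each resistor, P = (ΔV)²/R:
  P_R1 = (24 - 15)²/300 = 0.27 W
  P_R2 = (15 - 0)²/500 = 0.45 W
P_total = P_R1 + P_R2 = 0.72 W

Final answer: 0.72 W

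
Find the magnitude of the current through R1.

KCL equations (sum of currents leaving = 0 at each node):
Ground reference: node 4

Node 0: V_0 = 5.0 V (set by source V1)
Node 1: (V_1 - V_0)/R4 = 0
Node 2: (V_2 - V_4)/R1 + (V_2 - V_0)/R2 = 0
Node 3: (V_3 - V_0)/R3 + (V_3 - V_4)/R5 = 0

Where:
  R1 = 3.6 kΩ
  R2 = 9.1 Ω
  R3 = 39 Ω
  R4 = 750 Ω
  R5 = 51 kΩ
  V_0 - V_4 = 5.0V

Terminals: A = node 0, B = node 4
Nodal analysis, taking node 4 as the 0 V reference.
Source V1 fixes V_0 = 5 V.
KCL at each unknown node (sum of currents leaving = 0; resistances in Ω):
  Node 1: (V_1 - 5)/750 = 0
  Node 2: (V_2 - 0)/3600 + (V_2 - 5)/9.1 = 0
  Node 3: (V_3 - 5)/39 + (V_3 - 0)/51000 = 0
Collecting terms (coefficients in siemens):
  0.001333·V_1 = 0.006667
  0.1102·V_2 = 0.5495
  0.02566·V_3 = 0.1282
Solving these 3 simultaneous equations (Gaussian elimination) gives:
  V_1 = 5 V, V_2 = 4.987 V, V_3 = 4.996 V
I_R1 = (V_2 - V_4)/R1 = (4.987 - 0)/3600 = 0.001385 A
|I_R1| = 0.001385 A

Final answer: |I_R1| = 0.001385 A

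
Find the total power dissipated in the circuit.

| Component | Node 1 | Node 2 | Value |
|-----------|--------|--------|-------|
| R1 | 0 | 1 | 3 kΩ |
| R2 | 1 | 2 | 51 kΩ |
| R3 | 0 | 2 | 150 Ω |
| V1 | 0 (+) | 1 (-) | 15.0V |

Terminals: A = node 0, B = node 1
Nodal analysis, taking node 1 as the 0 V reference.
Source V1 fixes V_0 = 15 V.
KCL at each unknown node (sum of currents leaving = 0; resistances in Ω):
  Node 2: (V_2 - 0)/51000 + (V_2 - 15)/150 = 0
Collecting terms: 0.006686 × V_2 = 0.1  =>  V_2 = 14.96 V
Power in each resistor, P = (ΔV)²/R:
  P_R1 = (15 - 0)²/3000 = 0.075 W
  P_R2 = (0 - 14.96)²/51000 = 0.004386 W
  P_R3 = (15 - 14.96)²/150 = 0.0000129 W
P_total = P_R1 + P_R2 + P_R3 = 0.0794 W

Final answer: 0.0794 W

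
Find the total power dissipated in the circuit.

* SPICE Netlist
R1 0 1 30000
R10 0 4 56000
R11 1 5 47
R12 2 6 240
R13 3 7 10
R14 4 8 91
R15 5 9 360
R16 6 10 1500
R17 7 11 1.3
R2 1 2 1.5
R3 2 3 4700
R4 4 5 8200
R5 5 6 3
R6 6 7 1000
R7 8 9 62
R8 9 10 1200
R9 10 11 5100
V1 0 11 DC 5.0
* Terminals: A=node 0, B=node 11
Nodal analysis, taking node 11 as the 0 V reference.
Source V1 fixes V_0 = 5 V.
KCL at each unknown node (sum of currents leaving = 0; resistances in Ω):
  Node 1: (V_1 - 5)/30000 + (V_1 - V_2)/1.5 + (V_1 - V_5)/47 = 0
  Node 2: (V_2 - V_1)/1.5 + (V_2 - V_3)/4700 + (V_2 - V_6)/240 = 0
  Node 3: (V_3 - V_2)/4700 + (V_3 - V_7)/10 = 0
  Node 4: (V_4 - V_5)/8200 + (V_4 - 5)/56000 + (V_4 - V_8)/91 = 0
  Node 5: (V_5 - V_4)/8200 + (V_5 - V_6)/3 + (V_5 - V_1)/47 + (V_5 - V_9)/360 = 0
  Node 6: (V_6 - V_5)/3 + (V_6 - V_7)/1000 + (V_6 - V_2)/240 + (V_6 - V_10)/1500 = 0
  Node 7: (V_7 - V_6)/1000 + (V_7 - V_3)/10 + (V_7 - 0)/1.3 = 0
  Node 8: (V_8 - V_9)/62 + (V_8 - V_4)/91 = 0
  Node 9: (V_9 - V_8)/62 + (V_9 - V_10)/1200 + (V_9 - V_5)/360 = 0
  Node 10: (V_10 - V_9)/1200 + (V_10 - 0)/5100 + (V_10 - V_6)/1500 = 0
Collecting terms (coefficients in siemens):
  0.688·V_1 - 0.6667·V_2 - 0.02128·V_5 = 0.0001667
  0.671·V_2 - 0.6667·V_1 - 0.0002128·V_3 - 0.004167·V_6 = 0
  0.1002·V_3 - 0.0002128·V_2 - 0.1·V_7 = 0
  0.01113·V_4 - 0.000122·V_5 - 0.01099·V_8 = 0.00008929
  0.3575·V_5 - 0.02128·V_1 - 0.000122·V_4 - 0.3333·V_6 - 0.002778·V_9 = 0
  0.3392·V_6 - 0.004167·V_2 - 0.3333·V_5 - 0.001·V_7 - 0.0006667·V_10 = 0
  0.8702·V_7 - 0.1·V_3 - 0.001·V_6 = 0
  0.02712·V_8 - 0.01099·V_4 - 0.01613·V_9 = 0
  0.01974·V_9 - 0.002778·V_5 - 0.01613·V_8 - 0.0008333·V_10 = 0
  0.001696·V_10 - 0.0006667·V_6 - 0.0008333·V_9 = 0
Solving these 10 simultaneous equations (Gaussian elimination) gives:
  V_1 = 0.1809 V, V_2 = 0.1808 V, V_3 = 0.0006612 V, V_4 = 0.2088 V
  V_5 = 0.1762 V, V_6 = 0.1757 V, V_7 = 0.0002779 V, V_8 = 0.2014 V
  V_9 = 0.1963 V, V_10 = 0.1655 V
Power in each resistor, P = (ΔV)²/R:
  P_R1 = (5 - 0.1809)²/30000 = 0.0007741 W
  P_R2 = (0.1809 - 0.1808)²/1.5 = 0.000000005351 W
  P_R3 = (0.1808 - 0.0006612)²/4700 = 0.000006906 W
  P_R4 = (0.2088 - 0.1762)²/8200 = 0.0000001297 W
  P_R5 = (0.1762 - 0.1757)²/3 = 0.00000007757 W
  P_R6 = (0.1757 - 0.0002779)²/1000 = 0.00003077 W
  P_R7 = (0.2014 - 0.1963)²/62 = 0.0000004126 W
  P_R8 = (0.1963 - 0.1655)²/1200 = 0.0000007903 W
  P_R9 = (0.1655 - 0)²/5100 = 0.000005371 W
  P_R10 = (5 - 0.2088)²/56000 = 0.0004099 W
  P_R11 = (0.1809 - 0.1762)²/47 = 0.0000004786 W
  P_R12 = (0.1808 - 0.1757)²/240 = 0.0000001099 W
  P_R13 = (0.0006612 - 0.0002779)²/10 = 0.00000001469 W
  P_R14 = (0.2088 - 0.2014)²/91 = 0.0000006056 W
  P_R15 = (0.1762 - 0.1963)²/360 = 0.000001126 W
  P_R16 = (0.1757 - 0.1655)²/1500 = 0.00000006913 W
  P_R17 = (0.0002779 - 0)²/1.3 = 0.00000005939 W
P_total = P_R1 + P_R2 + P_R3 + P_R4 + P_R5 + P_R6 + P_R7 + P_R8 + P_R9 + P_R10 + P_R11 + P_R12 + P_R13 + P_R14 + P_R15 + P_R16 + P_R17 = 0.001231 W

Final answer: 0.001231 W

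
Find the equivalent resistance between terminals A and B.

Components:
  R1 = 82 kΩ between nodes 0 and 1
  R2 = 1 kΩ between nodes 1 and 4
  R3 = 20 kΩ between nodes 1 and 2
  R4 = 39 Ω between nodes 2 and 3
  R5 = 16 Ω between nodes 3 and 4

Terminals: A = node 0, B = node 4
Reduce the network between node 0 (A) and node 4 (B) by series/parallel combination:
  Rs1 = R3 + R4 (series, joined only at node 2) = 20000 + 39 = 20040 Ω
  Rs2 = R5 + Rs1 (series, joined only at node 3) = 16 + 20040 = 20060 Ω
  Rp1 = R2 ‖ Rs2 (parallel, both between nodes 1 and 4) = 1/(1/1000 + 1/20060) = 952.5 Ω
  Rs3 = R1 + Rp1 (series, joined only at node 1) = 82000 + 952.5 = 82950 Ω
R_eq = 82.95 kΩ

Final answer: 82.95 kΩ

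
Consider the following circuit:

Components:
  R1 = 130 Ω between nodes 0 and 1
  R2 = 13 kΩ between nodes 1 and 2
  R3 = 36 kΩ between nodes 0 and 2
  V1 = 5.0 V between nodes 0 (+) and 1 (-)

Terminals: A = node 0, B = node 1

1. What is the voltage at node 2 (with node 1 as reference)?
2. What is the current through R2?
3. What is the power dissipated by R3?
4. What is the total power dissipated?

Nodal analysis, taking node 1 as the 0 V reference.
Source V1 fixes V_0 = 5 V.
KCL at each unknown node (sum of currents leaving = 0; resistances in Ω):
  Node 2: (V_2 - 0)/13000 + (V_2 - 5)/36000 = 0
Collecting terms: 0.0001047 × V_2 = 0.0001389  =>  V_2 = 1.327 V
Part 1:
  Read off the nodal solution: V_2 = 1.327 V
Part 2:
  I_R2 = (V_1 - V_2)/R2 = (0 - 1.327)/13000 = -0.000102 A
  Magnitude: I_R2 = 0.000102 A
Part 3:
  I_R3 = (V_0 - V_2)/R3 = (5 - 1.327)/36000 = 0.000102 A
  P_R3 = I_R3² × R3 = (0.000102)² × 36000 = 0.0003748 W
Part 4:
  Power in each resistor, P = (ΔV)²/R:
    P_R1 = (5 - 0)²/130 = 0.1923 W
    P_R2 = (0 - 1.327)²/13000 = 0.0001354 W
    P_R3 = (5 - 1.327)²/36000 = 0.0003748 W
  P_total = P_R1 + P_R2 + P_R3 = 0.1928 W

Final answers:
1. V_2 = 1.327 V
2. I_R2 = 0.000102 A
3. P_R3 = 0.0003748 W
4. P_total = 0.1928 W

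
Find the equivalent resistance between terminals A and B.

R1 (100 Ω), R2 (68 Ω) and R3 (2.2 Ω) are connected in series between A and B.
Reduce the network between node 0 (A) and node 3 (B) by series/parallel combination:
  Rs1 = R1 + R2 (series, joined only at node 1) = 100 + 68 = 168 Ω
  Rs2 = R3 + Rs1 (series, joined only at node 2) = 2.2 + 168 = 170.2 Ω
R_eq = 170.2 Ω

Final answer: 170.2 Ω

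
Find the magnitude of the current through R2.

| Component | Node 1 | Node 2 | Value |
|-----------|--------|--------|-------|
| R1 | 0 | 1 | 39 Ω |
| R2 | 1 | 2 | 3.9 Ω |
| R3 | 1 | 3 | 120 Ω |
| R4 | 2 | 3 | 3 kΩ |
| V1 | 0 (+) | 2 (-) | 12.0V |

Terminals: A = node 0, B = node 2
Nodal analysis, taking node 2 as the 0 V reference.
Source V1 fixes V_0 = 12 V.
KCL at each unknown node (sum of currents leaving = 0; resistances in Ω):
  Node 1: (V_1 - 12)/39 + (V_1 - 0)/3.9 + (V_1 - V_3)/120 = 0
  Node 3: (V_3 - V_1)/120 + (V_3 - 0)/3000 = 0
Collecting terms (coefficients in siemens):
  0.2904·V_1 - 0.008333·V_3 = 0.3077
  0.008667·V_3 - 0.008333·V_1 = 0
Determinant D = (0.2904)(0.008667) - (-0.008333)(-0.008333) = 0.002447
V_1 = [(0.3077)(0.008667) - (-0.008333)(0)]/D = 1.09 V
V_3 = [(0.2904)(0) - (0.3077)(-0.008333)]/D = 1.048 V
I_R2 = (V_1 - V_2)/R2 = (1.09 - 0)/3.9 = 0.2794 A
|I_R2| = 0.2794 A

Final answer: |I_R2| = 0.2794 A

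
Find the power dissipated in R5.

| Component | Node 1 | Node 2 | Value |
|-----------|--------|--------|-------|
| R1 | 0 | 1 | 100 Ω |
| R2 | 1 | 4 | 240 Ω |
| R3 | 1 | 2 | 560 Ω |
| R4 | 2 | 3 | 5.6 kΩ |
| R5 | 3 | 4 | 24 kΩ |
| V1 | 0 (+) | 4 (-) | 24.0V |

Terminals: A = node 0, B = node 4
Nodal analysis, taking node 4 as the 0 V reference.
Source V1 fixes V_0 = 24 V.
KCL at each unknown node (sum of currents leaving = 0; resistances in Ω):
  Node 1: (V_1 - 24)/100 + (V_1 - 0)/240 + (V_1 - V_2)/560 = 0
  Node 2: (V_2 - V_1)/560 + (V_2 - V_3)/5600 = 0
  Node 3: (V_3 - V_2)/5600 + (V_3 - 0)/24000 = 0
Collecting terms (coefficients in siemens):
  0.01595·V_1 - 0.001786·V_2 = 0.24
  0.001964·V_2 - 0.001786·V_1 - 0.0001786·V_3 = 0
  0.0002202·V_3 - 0.0001786·V_2 = 0
Solving these 3 simultaneous equations (Gaussian elimination) gives:
  V_1 = 16.9 V, V_2 = 16.59 V, V_3 = 13.45 V
I_R5 = (V_3 - V_4)/R5 = (13.45 - 0)/24000 = 0.0005604 A
P_R5 = I_R5² × R5 = (0.0005604)² × 24000 = 0.007537 W

Final answer: 0.007537 W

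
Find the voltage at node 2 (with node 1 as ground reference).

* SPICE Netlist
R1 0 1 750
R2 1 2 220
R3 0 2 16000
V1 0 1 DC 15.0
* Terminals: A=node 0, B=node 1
Nodal analysis, taking node 1 as the 0 V reference.
Source V1 fixes V_0 = 15 V.
KCL at each unknown node (sum of currents leaving = 0; resistances in Ω):
  Node 2: (V_2 - 0)/220 + (V_2 - 15)/16000 = 0
Collecting terms: 0.004608 × V_2 = 0.0009375  =>  V_2 = 0.2035 V
The requested potential is V_2 = 0.2035 V.

Final answer: V_2 = 0.2035 V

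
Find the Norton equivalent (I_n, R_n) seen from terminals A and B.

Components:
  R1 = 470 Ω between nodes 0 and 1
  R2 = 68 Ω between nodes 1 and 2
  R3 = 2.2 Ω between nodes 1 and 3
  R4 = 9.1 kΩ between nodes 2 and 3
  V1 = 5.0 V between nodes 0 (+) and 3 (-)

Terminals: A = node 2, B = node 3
Find the Thévenin equivalent first; then I_n = V_th/R_th and R_n = R_th.
Step 1 — V_th is the open-circuit voltage V_A - V_B (nothing connected across the terminals).
Nodal analysis, taking node 3 as the 0 V reference.
Source V1 fixes V_0 = 5 V.
KCL at each unknown node (sum of currents leaving = 0; resistances in Ω):
  Node 1: (V_1 - 5)/470 + (V_1 - V_2)/68 + (V_1 - 0)/2.2 = 0
  Node 2: (V_2 - V_1)/68 + (V_2 - 0)/9100 = 0
Collecting terms (coefficients in siemens):
  0.4714·V_1 - 0.01471·V_2 = 0.01064
  0.01482·V_2 - 0.01471·V_1 = 0
Determinant D = (0.4714)(0.01482) - (-0.01471)(-0.01471) = 0.006768
V_1 = [(0.01064)(0.01482) - (-0.01471)(0)]/D = 0.02329 V
V_2 = [(0.4714)(0) - (0.01064)(-0.01471)]/D = 0.02312 V
V_th = V_2 - V_3 = 0.02312 - 0 = 0.02312 V
Step 2 — R_th: zero the source — replace V1 by a short circuit (node 3 merges into node 0) — and find the resistance seen between A (node 2) and B (node 0).
Reduce the network between node 2 (A) and node 0 (B) by series/parallel combination:
  Rp1 = R1 ‖ R3 (parallel, both between nodes 0 and 1) = 1/(1/470 + 1/2.2) = 2.19 Ω
  Rs1 = R2 + Rp1 (series, joined only at node 1) = 68 + 2.19 = 70.19 Ω
  Rp2 = R4 ‖ Rs1 (parallel, both between nodes 0 and 2) = 1/(1/9100 + 1/70.19) = 69.65 Ω
R_th = 69.65 Ω
I_n = V_th/R_th = 0.02312/69.65 = 0.0003319 A, and R_n = R_th = 69.65 Ω

Final answer: I_n = 0.0003319 A, R_n = 69.65 Ω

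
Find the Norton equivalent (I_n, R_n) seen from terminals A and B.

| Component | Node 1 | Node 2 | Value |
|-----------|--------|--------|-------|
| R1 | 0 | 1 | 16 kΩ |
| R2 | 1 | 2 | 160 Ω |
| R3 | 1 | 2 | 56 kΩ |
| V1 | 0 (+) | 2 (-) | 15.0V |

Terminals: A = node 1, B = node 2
Find the Thévenin equivalent first; then I_n = V_th/R_th and R_n = R_th.
Step 1 — V_th is the open-circuit voltage V_A - V_B (nothing connected across the terminals).
Nodal analysis, taking node 2 as the 0 V reference.
Source V1 fixes V_0 = 15 V.
KCL at each unknown node (sum of currents leaving = 0; resistances in Ω):
  Node 1: (V_1 - 15)/16000 + (V_1 - 0)/160 + (V_1 - 0)/56000 = 0
Collecting terms: 0.00633 × V_1 = 0.0009375  =>  V_1 = 0.1481 V
V_th = V_1 - V_2 = 0.1481 - 0 = 0.1481 V
Step 2 — R_th: zero the source — replace V1 by a short circuit (node 2 merges into node 0) — and find the resistance seen between A (node 1) and B (node 0).
Reduce the network between node 1 (A) and node 0 (B) by series/parallel combination:
  Rp1 = R1 ‖ R2 ‖ R3 (parallel, all between nodes 0 and 1) = 1/(1/16000 + 1/160 + 1/56000) = 158 Ω
R_th = 158 Ω
I_n = V_th/R_th = 0.1481/158 = 0.0009375 A, and R_n = R_th = 158 Ω

Final answer: I_n = 0.0009375 A, R_n = 158 Ω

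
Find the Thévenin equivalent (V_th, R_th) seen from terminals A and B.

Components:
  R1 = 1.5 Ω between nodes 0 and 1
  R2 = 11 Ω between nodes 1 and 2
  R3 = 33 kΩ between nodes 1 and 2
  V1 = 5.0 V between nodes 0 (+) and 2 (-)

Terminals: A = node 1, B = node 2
Step 1 — V_th is the open-circuit voltage V_A - V_B (nothing connected across the terminals).
Nodal analysis, taking node 2 as the 0 V reference.
Source V1 fixes V_0 = 5 V.
KCL at each unknown node (sum of currents leaving = 0; resistances in Ω):
  Node 1: (V_1 - 5)/1.5 + (V_1 - 0)/11 + (V_1 - 0)/33000 = 0
Collecting terms: 0.7576 × V_1 = 3.333  =>  V_1 = 4.4 V
V_th = V_1 - V_2 = 4.4 - 0 = 4.4 V
Step 2 — R_th: zero the source — replace V1 by a short circuit (node 2 merges into node 0) — and find the resistance seen between A (node 1) and B (node 0).
Reduce the network between node 1 (A) and node 0 (B) by series/parallel combination:
  Rp1 = R1 ‖ R2 ‖ R3 (parallel, all between nodes 0 and 1) = 1/(1/1.5 + 1/11 + 1/33000) = 1.32 Ω
R_th = 1.32 Ω

Final answer: V_th = 4.4 V, R_th = 1.32 Ω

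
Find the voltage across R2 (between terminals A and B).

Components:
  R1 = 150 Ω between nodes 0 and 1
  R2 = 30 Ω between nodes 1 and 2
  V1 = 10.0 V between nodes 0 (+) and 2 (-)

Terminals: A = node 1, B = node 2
R1 and R2 are in series across V1 (node 0 → node 1 → node 2), and the output A–B is taken across R2, so this is a voltage divider.
Series current: I = V1/(R1 + R2) = 10/(150 + 30) = 10/180 = 0.05556 A
V_R2 = I × R2 = V1 × R2/(R1 + R2) = 10 × 30/180 = 1.667 V

Final answer: 1.667 V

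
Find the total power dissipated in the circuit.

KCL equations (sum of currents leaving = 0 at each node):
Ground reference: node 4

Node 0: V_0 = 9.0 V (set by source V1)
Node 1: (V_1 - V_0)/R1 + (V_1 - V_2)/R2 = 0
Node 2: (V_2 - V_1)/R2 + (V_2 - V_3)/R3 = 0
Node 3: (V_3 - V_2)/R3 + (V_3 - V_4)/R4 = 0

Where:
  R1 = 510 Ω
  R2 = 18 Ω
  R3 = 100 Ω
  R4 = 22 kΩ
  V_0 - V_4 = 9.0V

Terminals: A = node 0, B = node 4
Nodal analysis, taking node 4 as the 0 V reference.
Source V1 fixes V_0 = 9 V.
KCL at each unknown node (sum of currents leaving = 0; resistances in Ω):
  Node 1: (V_1 - 9)/510 + (V_1 - V_2)/18 = 0
  Node 2: (V_2 - V_1)/18 + (V_2 - V_3)/100 = 0
  Node 3: (V_3 - V_2)/100 + (V_3 - 0)/22000 = 0
Collecting terms (coefficients in siemens):
  0.05752·V_1 - 0.05556·V_2 = 0.01765
  0.06556·V_2 - 0.05556·V_1 - 0.01·V_3 = 0
  0.01005·V_3 - 0.01·V_2 = 0
Solving these 3 simultaneous equations (Gaussian elimination) gives:
  V_1 = 8.797 V, V_2 = 8.79 V, V_3 = 8.75 V
Power in each resistor, P = (ΔV)²/R:
  P_R1 = (9 - 8.797)²/510 = 0.00008068 W
  P_R2 = (8.797 - 8.79)²/18 = 0.000002848 W
  P_R3 = (8.79 - 8.75)²/100 = 0.00001582 W
  P_R4 = (8.75 - 0)²/22000 = 0.00348 W
P_total = P_R1 + P_R2 + P_R3 + P_R4 = 0.00358 W

Final answer: 0.00358 W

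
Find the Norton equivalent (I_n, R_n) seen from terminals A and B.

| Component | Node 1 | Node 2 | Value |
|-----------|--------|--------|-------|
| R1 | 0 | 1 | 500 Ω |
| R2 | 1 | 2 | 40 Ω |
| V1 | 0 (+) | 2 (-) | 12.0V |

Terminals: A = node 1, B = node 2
Find the Thévenin equivalent first; then I_n = V_th/R_th and R_n = R_th.
Step 1 — V_th is the open-circuit voltage V_A - V_B (nothing connected across the terminals).
Nodal analysis, taking node 2 as the 0 V reference.
Source V1 fixes V_0 = 12 V.
KCL at each unknown node (sum of currents leaving = 0; resistances in Ω):
  Node 1: (V_1 - 12)/500 + (V_1 - 0)/40 = 0
Collecting terms: 0.027 × V_1 = 0.024  =>  V_1 = 0.8889 V
V_th = V_1 - V_2 = 0.8889 - 0 = 0.8889 V
Step 2 — R_th: zero the source — replace V1 by a short circuit (node 2 merges into node 0) — and find the resistance seen between A (node 1) and B (node 0).
Reduce the network between node 1 (A) and node 0 (B) by series/parallel combination:
  Rp1 = R1 ‖ R2 (parallel, both between nodes 0 and 1) = 1/(1/500 + 1/40) = 37.04 Ω
R_th = 37.04 Ω
I_n = V_th/R_th = 0.8889/37.04 = 0.024 A, and R_n = R_th = 37.04 Ω

Final answer: I_n = 0.024 A, R_n = 37.04 Ω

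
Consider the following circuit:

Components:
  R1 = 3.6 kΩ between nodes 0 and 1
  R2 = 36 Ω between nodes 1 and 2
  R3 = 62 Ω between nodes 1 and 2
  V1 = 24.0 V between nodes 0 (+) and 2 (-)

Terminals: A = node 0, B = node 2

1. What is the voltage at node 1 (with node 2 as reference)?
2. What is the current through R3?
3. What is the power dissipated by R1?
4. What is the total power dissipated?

Nodal analysis, taking node 2 as the 0 V reference.
Source V1 fixes V_0 = 24 V.
KCL at each unknown node (sum of currents leaving = 0; resistances in Ω):
  Node 1: (V_1 - 24)/3600 + (V_1 - 0)/36 + (V_1 - 0)/62 = 0
Collecting terms: 0.04418 × V_1 = 0.006667  =>  V_1 = 0.1509 V
Part 1:
  Read off the nodal solution: V_1 = 0.1509 V
Part 2:
  I_R3 = (V_1 - V_2)/R3 = (0.1509 - 0)/62 = 0.002434 A
  Magnitude: I_R3 = 0.002434 A
Part 3:
  I_R1 = (V_0 - V_1)/R1 = (24 - 0.1509)/3600 = 0.006625 A
  P_R1 = I_R1² × R1 = (0.006625)² × 3600 = 0.158 W
Part 4:
  Power in each resistor, P = (ΔV)²/R:
    P_R1 = (24 - 0.1509)²/3600 = 0.158 W
    P_R2 = (0.1509 - 0)²/36 = 0.0006324 W
    P_R3 = (0.1509 - 0)²/62 = 0.0003672 W
  P_total = P_R1 + P_R2 + P_R3 = 0.159 W

Final answers:
1. V_1 = 0.1509 V
2. I_R3 = 0.002434 A
3. P_R1 = 0.158 W
4. P_total = 0.159 W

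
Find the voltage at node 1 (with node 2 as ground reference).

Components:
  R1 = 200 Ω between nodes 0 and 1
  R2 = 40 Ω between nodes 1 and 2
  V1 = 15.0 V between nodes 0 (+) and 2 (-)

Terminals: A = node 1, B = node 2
Nodal analysis, taking node 2 as the 0 V reference.
Source V1 fixes V_0 = 15 V.
KCL at each unknown node (sum of currents leaving = 0; resistances in Ω):
  Node 1: (V_1 - 15)/200 + (V_1 - 0)/40 = 0
Collecting terms: 0.03 × V_1 = 0.075  =>  V_1 = 2.5 V
The requested potential is V_1 = 2.5 V.

Final answer: V_1 = 2.5 V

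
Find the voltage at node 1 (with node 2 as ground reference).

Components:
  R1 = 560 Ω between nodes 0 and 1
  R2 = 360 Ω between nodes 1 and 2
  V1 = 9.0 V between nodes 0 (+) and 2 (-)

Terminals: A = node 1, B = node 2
Nodal analysis, taking node 2 as the 0 V reference.
Source V1 fixes V_0 = 9 V.
KCL at each unknown node (sum of currents leaving = 0; resistances in Ω):
  Node 1: (V_1 - 9)/560 + (V_1 - 0)/360 = 0
Collecting terms: 0.004563 × V_1 = 0.01607  =>  V_1 = 3.522 V
The requested potential is V_1 = 3.522 V.

Final answer: V_1 = 3.522 V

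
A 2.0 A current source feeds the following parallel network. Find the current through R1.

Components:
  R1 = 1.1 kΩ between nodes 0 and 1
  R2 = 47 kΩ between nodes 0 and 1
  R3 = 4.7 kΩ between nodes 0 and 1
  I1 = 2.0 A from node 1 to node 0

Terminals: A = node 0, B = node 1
All resistors sit directly between nodes 0 and 1, so they are in parallel and share one voltage V; the full source current 2 A splits among them.
1/R_par = 1/1100 + 1/47000 + 1/4700 = 0.001143 S  =>  R_par = 874.8 Ω
V = I × R_par = 2 × 874.8 = 1750 V
I_R1 = V/R1 = 1750/1100 = 1.591 A

Final answer: 1.591 A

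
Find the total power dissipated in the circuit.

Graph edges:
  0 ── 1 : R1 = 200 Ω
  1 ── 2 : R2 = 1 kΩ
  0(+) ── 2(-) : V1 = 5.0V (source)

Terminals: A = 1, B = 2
Nodal analysis, taking node 2 as the 0 V reference.
Source V1 fixes V_0 = 5 V.
KCL at each unknown node (sum of currents leaving = 0; resistances in Ω):
  Node 1: (V_1 - 5)/200 + (V_1 - 0)/1000 = 0
Collecting terms: 0.006 × V_1 = 0.025  =>  V_1 = 4.167 V
Power in each resistor, P = (ΔV)²/R:
  P_R1 = (5 - 4.167)²/200 = 0.003472 W
  P_R2 = (4.167 - 0)²/1000 = 0.01736 W
P_total = P_R1 + P_R2 = 0.02083 W

Final answer: 0.02083 W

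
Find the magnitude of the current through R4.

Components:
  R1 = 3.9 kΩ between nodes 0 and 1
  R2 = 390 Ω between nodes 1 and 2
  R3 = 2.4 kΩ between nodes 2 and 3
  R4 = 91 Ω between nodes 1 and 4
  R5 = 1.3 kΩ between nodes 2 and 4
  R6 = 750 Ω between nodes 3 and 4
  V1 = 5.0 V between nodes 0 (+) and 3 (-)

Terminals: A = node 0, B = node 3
Nodal analysis, taking node 3 as the 0 V reference.
Source V1 fixes V_0 = 5 V.
KCL at each unknown node (sum of currents leaving = 0; resistances in Ω):
  Node 1: (V_1 - 5)/3900 + (V_1 - V_2)/390 + (V_1 - V_4)/91 = 0
  Node 2: (V_2 - V_1)/390 + (V_2 - 0)/2400 + (V_2 - V_4)/1300 = 0
  Node 4: (V_4 - V_1)/91 + (V_4 - V_2)/1300 + (V_4 - 0)/750 = 0
Collecting terms (coefficients in siemens):
  0.01381·V_1 - 0.002564·V_2 - 0.01099·V_4 = 0.001282
  0.00375·V_2 - 0.002564·V_1 - 0.0007692·V_4 = 0
  0.01309·V_4 - 0.01099·V_1 - 0.0007692·V_2 = 0
Solving these 3 simultaneous equations (Gaussian elimination) gives:
  V_1 = 0.7105 V, V_2 = 0.6156 V, V_4 = 0.6325 V
I_R4 = (V_1 - V_4)/R4 = (0.7105 - 0.6325)/91 = 0.0008565 A
|I_R4| = 0.0008565 A

Final answer: |I_R4| = 0.0008565 A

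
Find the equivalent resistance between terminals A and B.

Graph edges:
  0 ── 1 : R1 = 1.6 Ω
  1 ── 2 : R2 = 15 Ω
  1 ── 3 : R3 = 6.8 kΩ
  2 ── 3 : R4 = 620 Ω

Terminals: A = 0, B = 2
Reduce the network between node 0 (A) and node 2 (B) by series/parallel combination:
  Rs1 = R3 + R4 (series, joined only at node 3) = 6800 + 620 = 7420 Ω
  Rp1 = R2 ‖ Rs1 (parallel, both between nodes 1 and 2) = 1/(1/15 + 1/7420) = 14.97 Ω
  Rs2 = R1 + Rp1 (series, joined only at node 1) = 1.6 + 14.97 = 16.57 Ω
R_eq = 16.57 Ω

Final answer: 16.57 Ω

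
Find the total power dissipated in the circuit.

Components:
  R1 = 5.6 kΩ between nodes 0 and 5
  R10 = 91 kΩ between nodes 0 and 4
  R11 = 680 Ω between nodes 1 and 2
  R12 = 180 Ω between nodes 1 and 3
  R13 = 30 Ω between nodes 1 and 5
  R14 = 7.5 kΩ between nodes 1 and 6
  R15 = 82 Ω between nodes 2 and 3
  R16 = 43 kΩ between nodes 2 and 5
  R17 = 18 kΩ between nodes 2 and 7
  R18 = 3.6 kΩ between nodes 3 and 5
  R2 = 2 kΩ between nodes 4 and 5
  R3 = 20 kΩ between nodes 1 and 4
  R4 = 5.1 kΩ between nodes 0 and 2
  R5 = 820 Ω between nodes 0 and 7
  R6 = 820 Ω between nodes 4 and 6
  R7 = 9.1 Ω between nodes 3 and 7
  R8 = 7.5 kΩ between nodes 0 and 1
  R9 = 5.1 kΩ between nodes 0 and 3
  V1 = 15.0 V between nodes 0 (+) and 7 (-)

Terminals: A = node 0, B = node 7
Nodal analysis, taking node 7 as the 0 V reference.
Source V1 fixes V_0 = 15 V.
KCL at each unknown node (sum of currents leaving = 0; resistances in Ω):
  Node 1: (V_1 - V_4)/20000 + (V_1 - 15)/7500 + (V_1 - V_2)/680 + (V_1 - V_3)/180 + (V_1 - V_5)/30 + (V_1 - V_6)/7500 = 0
  Node 2: (V_2 - 15)/5100 + (V_2 - V_1)/680 + (V_2 - V_3)/82 + (V_2 - V_5)/43000 + (V_2 - 0)/18000 = 0
  Node 3: (V_3 - 0)/9.1 + (V_3 - 15)/5100 + (V_3 - V_1)/180 + (V_3 - V_2)/82 + (V_3 - V_5)/3600 = 0
  Node 4: (V_4 - V_5)/2000 + (V_4 - V_1)/20000 + (V_4 - V_6)/820 + (V_4 - 15)/91000 = 0
  Node 5: (V_5 - 15)/5600 + (V_5 - V_4)/2000 + (V_5 - V_1)/30 + (V_5 - V_2)/43000 + (V_5 - V_3)/3600 = 0
  Node 6: (V_6 - V_4)/820 + (V_6 - V_1)/7500 = 0
Collecting terms (coefficients in siemens):
  0.04068·V_1 - 0.001471·V_2 - 0.005556·V_3 - 0.00005·V_4 - 0.03333·V_5 - 0.0001333·V_6 = 0.002
  0.01394·V_2 - 0.001471·V_1 - 0.0122·V_3 - 0.00002326·V_5 = 0.002941
  0.1281·V_3 - 0.005556·V_1 - 0.0122·V_2 - 0.0002778·V_5 = 0.002941
  0.001781·V_4 - 0.00005·V_1 - 0.0005·V_5 - 0.00122·V_6 = 0.0001648
  0.03431·V_5 - 0.03333·V_1 - 0.00002326·V_2 - 0.0002778·V_3 - 0.0005·V_4 = 0.002679
  0.001353·V_6 - 0.0001333·V_1 - 0.00122·V_4 = 0
Solving these 6 simultaneous equations (Gaussian elimination) gives:
  V_1 = 0.7735 V, V_2 = 0.3763 V, V_3 = 0.09416 V, V_4 = 1.056 V
  V_5 = 0.8458 V, V_6 = 1.028 V
Power in each resistor, P = (ΔV)²/R:
  P_R1 = (15 - 0.8458)²/5600 = 0.03577 W
  P_R2 = (1.056 - 0.8458)²/2000 = 0.0000221 W
  P_R3 = (0.7735 - 1.056)²/20000 = 0.000003994 W
  P_R4 = (15 - 0.3763)²/5100 = 0.04193 W
  P_R5 = (15 - 0)²/820 = 0.2744 W
  P_R6 = (1.056 - 1.028)²/820 = 0.0000009463 W
  P_R7 = (0.09416 - 0)²/9.1 = 0.0009742 W
  P_R8 = (15 - 0.7735)²/7500 = 0.02699 W
  P_R9 = (15 - 0.09416)²/5100 = 0.04357 W
  P_R10 = (15 - 1.056)²/91000 = 0.002137 W
  P_R11 = (0.7735 - 0.3763)²/680 = 0.0002319 W
  P_R12 = (0.7735 - 0.09416)²/180 = 0.002564 W
  P_R13 = (0.7735 - 0.8458)²/30 = 0.0001747 W
  P_R14 = (0.7735 - 1.028)²/7500 = 0.000008655 W
  P_R15 = (0.3763 - 0.09416)²/82 = 0.0009711 W
  P_R16 = (0.3763 - 0.8458)²/43000 = 0.000005126 W
  P_R17 = (0.3763 - 0)²/18000 = 0.000007869 W
  P_R18 = (0.09416 - 0.8458)²/3600 = 0.000157 W
P_total = P_R1 + P_R2 + P_R3 + P_R4 + P_R5 + P_R6 + P_R7 + P_R8 + P_R9 + P_R10 + P_R11 + P_R12 + P_R13 + P_R14 + P_R15 + P_R16 + P_R17 + P_R18 = 0.4299 W

Final answer: 0.4299 W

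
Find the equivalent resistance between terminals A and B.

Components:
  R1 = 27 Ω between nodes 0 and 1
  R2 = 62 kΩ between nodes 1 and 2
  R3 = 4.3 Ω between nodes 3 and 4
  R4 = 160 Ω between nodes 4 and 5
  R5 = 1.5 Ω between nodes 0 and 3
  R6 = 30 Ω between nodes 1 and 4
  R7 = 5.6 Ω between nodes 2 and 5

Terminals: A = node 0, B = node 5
The network is not a plain series/parallel combination. Inject a 1 A test current into terminal A (node 0) and return it from terminal B (node 5); then R_eq = V_A / (1 A).
Nodal analysis, taking node 5 as the 0 V reference.
Current source I_test pushes 1 A into node 0 and draws it out of node 5.
KCL at each unknown node (sum of currents leaving = 0; resistances in Ω):
  Node 0: (V_0 - V_1)/27 + (V_0 - V_3)/1.5 - 1 = 0
  Node 1: (V_1 - V_0)/27 + (V_1 - V_2)/62000 + (V_1 - V_4)/30 = 0
  Node 2: (V_2 - V_1)/62000 + (V_2 - 0)/5.6 = 0
  Node 3: (V_3 - V_0)/1.5 + (V_3 - V_4)/4.3 = 0
  Node 4: (V_4 - V_1)/30 + (V_4 - V_3)/4.3 + (V_4 - 0)/160 = 0
Collecting terms (coefficients in siemens):
  0.7037·V_0 - 0.03704·V_1 - 0.6667·V_3 = 1
  0.07039·V_1 - 0.03704·V_0 - 0.00001613·V_2 - 0.03333·V_4 = 0
  0.1786·V_2 - 0.00001613·V_1 = 0
  0.8992·V_3 - 0.6667·V_0 - 0.2326·V_4 = 0
  0.2721·V_4 - 0.03333·V_1 - 0.2326·V_3 = 0
Solving these 5 simultaneous equations (Gaussian elimination) gives:
  V_0 = 164.8 V, V_1 = 162.3 V, V_2 = 0.01466 V, V_3 = 163.5 V
  V_4 = 159.6 V
R_eq = V_0 / 1 A = 164.8 Ω

Final answer: 164.8 Ω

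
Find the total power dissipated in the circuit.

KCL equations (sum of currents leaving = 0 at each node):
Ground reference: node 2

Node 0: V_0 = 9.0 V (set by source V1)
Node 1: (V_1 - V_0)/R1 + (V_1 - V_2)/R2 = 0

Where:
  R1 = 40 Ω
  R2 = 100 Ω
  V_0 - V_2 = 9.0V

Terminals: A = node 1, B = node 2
Nodal analysis, taking node 2 as the 0 V reference.
Source V1 fixes V_0 = 9 V.
KCL at each unknown node (sum of currents leaving = 0; resistances in Ω):
  Node 1: (V_1 - 9)/40 + (V_1 - 0)/100 = 0
Collecting terms: 0.035 × V_1 = 0.225  =>  V_1 = 6.429 V
Power in each resistor, P = (ΔV)²/R:
  P_R1 = (9 - 6.429)²/40 = 0.1653 W
  P_R2 = (6.429 - 0)²/100 = 0.4133 W
P_total = P_R1 + P_R2 = 0.5786 W

Final answer: 0.5786 W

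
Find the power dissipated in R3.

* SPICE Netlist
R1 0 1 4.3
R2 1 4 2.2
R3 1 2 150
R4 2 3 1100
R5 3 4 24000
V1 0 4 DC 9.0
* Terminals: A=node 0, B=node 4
Nodal analysis, taking node 4 as the 0 V reference.
Source V1 fixes V_0 = 9 V.
KCL at each unknown node (sum of currents leaving = 0; resistances in Ω):
  Node 1: (V_1 - 9)/4.3 + (V_1 - 0)/2.2 + (V_1 - V_2)/150 = 0
  Node 2: (V_2 - V_1)/150 + (V_2 - V_3)/1100 = 0
  Node 3: (V_3 - V_2)/1100 + (V_3 - 0)/24000 = 0
Collecting terms (coefficients in siemens):
  0.6938·V_1 - 0.006667·V_2 = 2.093
  0.007576·V_2 - 0.006667·V_1 - 0.0009091·V_3 = 0
  0.0009508·V_3 - 0.0009091·V_2 = 0
Solving these 3 simultaneous equations (Gaussian elimination) gives:
  V_1 = 3.046 V, V_2 = 3.028 V, V_3 = 2.895 V
I_R3 = (V_1 - V_2)/R3 = (3.046 - 3.028)/150 = 0.0001206 A
P_R3 = I_R3² × R3 = (0.0001206)² × 150 = 0.000002183 W

Final answer: 2.183e-06 W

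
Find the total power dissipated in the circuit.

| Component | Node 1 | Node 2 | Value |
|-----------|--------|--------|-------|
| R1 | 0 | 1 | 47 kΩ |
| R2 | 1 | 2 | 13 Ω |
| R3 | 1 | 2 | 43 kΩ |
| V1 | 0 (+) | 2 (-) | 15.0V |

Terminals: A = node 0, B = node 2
Nodal analysis, taking node 2 as the 0 V reference.
Source V1 fixes V_0 = 15 V.
KCL at each unknown node (sum of currents leaving = 0; resistances in Ω):
  Node 1: (V_1 - 15)/47000 + (V_1 - 0)/13 + (V_1 - 0)/43000 = 0
Collecting terms: 0.07697 × V_1 = 0.0003191  =>  V_1 = 0.004147 V
Power in each resistor, P = (ΔV)²/R:
  P_R1 = (15 - 0.004147)²/47000 = 0.004785 W
  P_R2 = (0.004147 - 0)²/13 = 0.000001323 W
  P_R3 = (0.004147 - 0)²/43000 = 0.0000000003999 W
P_total = P_R1 + P_R2 + P_R3 = 0.004786 W

Final answer: 0.004786 W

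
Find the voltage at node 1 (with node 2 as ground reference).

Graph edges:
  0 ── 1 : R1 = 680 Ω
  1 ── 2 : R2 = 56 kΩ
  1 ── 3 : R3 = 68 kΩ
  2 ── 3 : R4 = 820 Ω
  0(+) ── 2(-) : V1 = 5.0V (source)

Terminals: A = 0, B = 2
Nodal analysis, taking node 2 as the 0 V reference.
Source V1 fixes V_0 = 5 V.
KCL at each unknown node (sum of currents leaving = 0; resistances in Ω):
  Node 1: (V_1 - 5)/680 + (V_1 - 0)/56000 + (V_1 - V_3)/68000 = 0
  Node 3: (V_3 - V_1)/68000 + (V_3 - 0)/820 = 0
Collecting terms (coefficients in siemens):
  0.001503·V_1 - 0.00001471·V_3 = 0.007353
  0.001234·V_3 - 0.00001471·V_1 = 0
Determinant D = (0.001503)(0.001234) - (-0.00001471)(-0.00001471) = 0.000001855
V_1 = [(0.007353)(0.001234) - (-0.00001471)(0)]/D = 4.892 V
V_3 = [(0.001503)(0) - (0.007353)(-0.00001471)]/D = 0.05829 V
The requested potential is V_1 = 4.892 V.

Final answer: V_1 = 4.892 V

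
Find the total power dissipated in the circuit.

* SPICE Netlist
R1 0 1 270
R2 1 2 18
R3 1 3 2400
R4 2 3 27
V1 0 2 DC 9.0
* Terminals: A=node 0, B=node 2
Nodal analysis, taking node 2 as the 0 V reference.
Source V1 fixes V_0 = 9 V.
KCL at each unknown node (sum of currents leaving = 0; resistances in Ω):
  Node 1: (V_1 - 9)/270 + (V_1 - 0)/18 + (V_1 - V_3)/2400 = 0
  Node 3: (V_3 - V_1)/2400 + (V_3 - 0)/27 = 0
Collecting terms (coefficients in siemens):
  0.05968·V_1 - 0.0004167·V_3 = 0.03333
  0.03745·V_3 - 0.0004167·V_1 = 0
Determinant D = (0.05968)(0.03745) - (-0.0004167)(-0.0004167) = 0.002235
V_1 = [(0.03333)(0.03745) - (-0.0004167)(0)]/D = 0.5586 V
V_3 = [(0.05968)(0) - (0.03333)(-0.0004167)]/D = 0.006215 V
Power in each resistor, P = (ΔV)²/R:
  P_R1 = (9 - 0.5586)²/270 = 0.2639 W
  P_R2 = (0.5586 - 0)²/18 = 0.01734 W
  P_R3 = (0.5586 - 0.006215)²/2400 = 0.0001271 W
  P_R4 = (0 - 0.006215)²/27 = 0.00000143 W
P_total = P_R1 + P_R2 + P_R3 + P_R4 = 0.2814 W

Final answer: 0.2814 W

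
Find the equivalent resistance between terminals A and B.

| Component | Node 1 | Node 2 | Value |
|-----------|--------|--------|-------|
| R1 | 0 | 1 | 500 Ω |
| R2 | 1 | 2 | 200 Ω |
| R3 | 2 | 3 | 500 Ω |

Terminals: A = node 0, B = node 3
Reduce the network between node 0 (A) and node 3 (B) by series/parallel combination:
  Rs1 = R1 + R2 (series, joined only at node 1) = 500 + 200 = 700 Ω
  Rs2 = R3 + Rs1 (series, joined only at node 2) = 500 + 700 = 1200 Ω
R_eq = 1.2 kΩ

Final answer: 1.2 kΩ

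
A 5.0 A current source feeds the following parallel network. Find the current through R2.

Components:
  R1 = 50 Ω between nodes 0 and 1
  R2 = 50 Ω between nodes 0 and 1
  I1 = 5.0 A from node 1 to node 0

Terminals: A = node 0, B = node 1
All resistors sit directly between nodes 0 and 1, so they are in parallel and share one voltage V; the full source current 5 A splits among them.
1/R_par = 1/50 + 1/50 = 0.04 S  =>  R_par = 25 Ω
V = I × R_par = 5 × 25 = 125 V
I_R2 = V/R2 = 125/50 = 2.5 A

Final answer: 2.5 A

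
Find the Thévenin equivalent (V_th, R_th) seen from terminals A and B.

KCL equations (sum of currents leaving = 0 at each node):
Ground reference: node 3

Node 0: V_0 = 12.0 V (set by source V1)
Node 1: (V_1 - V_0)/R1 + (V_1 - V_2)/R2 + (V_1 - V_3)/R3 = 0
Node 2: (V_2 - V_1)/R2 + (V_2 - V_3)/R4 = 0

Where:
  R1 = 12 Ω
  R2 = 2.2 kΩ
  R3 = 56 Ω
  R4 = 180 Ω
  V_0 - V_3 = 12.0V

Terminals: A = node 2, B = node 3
Step 1 — V_th is the open-circuit voltage V_A - V_B (nothing connected across the terminals).
Nodal analysis, taking node 3 as the 0 V reference.
Source V1 fixes V_0 = 12 V.
KCL at each unknown node (sum of currents leaving = 0; resistances in Ω):
  Node 1: (V_1 - 12)/12 + (V_1 - V_2)/2200 + (V_1 - 0)/56 = 0
  Node 2: (V_2 - V_1)/2200 + (V_2 - 0)/180 = 0
Collecting terms (coefficients in siemens):
  0.1016·V_1 - 0.0004545·V_2 = 1
  0.00601·V_2 - 0.0004545·V_1 = 0
Determinant D = (0.1016)(0.00601) - (-0.0004545)(-0.0004545) = 0.0006107
V_1 = [(1)(0.00601) - (-0.0004545)(0)]/D = 9.841 V
V_2 = [(0.1016)(0) - (1)(-0.0004545)]/D = 0.7443 V
V_th = V_2 - V_3 = 0.7443 - 0 = 0.7443 V
Step 2 — R_th: zero the source — replace V1 by a short circuit (node 3 merges into node 0) — and find the resistance seen between A (node 2) and B (node 0).
Reduce the network between node 2 (A) and node 0 (B) by series/parallel combination:
  Rp1 = R1 ‖ R3 (parallel, both between nodes 0 and 1) = 1/(1/12 + 1/56) = 9.882 Ω
  Rs1 = R2 + Rp1 (series, joined only at node 1) = 2200 + 9.882 = 2210 Ω
  Rp2 = R4 ‖ Rs1 (parallel, both between nodes 0 and 2) = 1/(1/180 + 1/2210) = 166.4 Ω
R_th = 166.4 Ω

Final answer: V_th = 0.7443 V, R_th = 166.4 Ω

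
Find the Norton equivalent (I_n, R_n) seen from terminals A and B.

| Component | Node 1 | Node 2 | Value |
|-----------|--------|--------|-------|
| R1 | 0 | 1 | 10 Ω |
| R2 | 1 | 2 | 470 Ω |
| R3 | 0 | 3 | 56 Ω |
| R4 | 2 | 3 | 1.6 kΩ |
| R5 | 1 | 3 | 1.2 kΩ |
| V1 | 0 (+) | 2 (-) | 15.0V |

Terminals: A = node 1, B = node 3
Find the Thévenin equivalent first; then I_n = V_th/R_th and R_n = R_th.
Step 1 — V_th is the open-circuit voltage V_A - V_B (nothing connected across the terminals).
Nodal analysis, taking node 2 as the 0 V reference.
Source V1 fixes V_0 = 15 V.
KCL at each unknown node (sum of currents leaving = 0; resistances in Ω):
  Node 1: (V_1 - 15)/10 + (V_1 - 0)/470 + (V_1 - V_3)/1200 = 0
  Node 3: (V_3 - 15)/56 + (V_3 - 0)/1600 + (V_3 - V_1)/1200 = 0
Collecting terms (coefficients in siemens):
  0.103·V_1 - 0.0008333·V_3 = 1.5
  0.01932·V_3 - 0.0008333·V_1 = 0.2679
Determinant D = (0.103)(0.01932) - (-0.0008333)(-0.0008333) = 0.001988
V_1 = [(1.5)(0.01932) - (-0.0008333)(0.2679)]/D = 14.69 V
V_3 = [(0.103)(0.2679) - (1.5)(-0.0008333)]/D = 14.5 V
V_th = V_1 - V_3 = 14.69 - 14.5 = 0.1849 V
Step 2 — R_th: zero the source — replace V1 by a short circuit (node 2 merges into node 0) — and find the resistance seen between A (node 1) and B (node 3).
Reduce the network between node 1 (A) and node 3 (B) by series/parallel combination:
  Rp1 = R1 ‖ R2 (parallel, both between nodes 0 and 1) = 1/(1/10 + 1/470) = 9.792 Ω
  Rp2 = R3 ‖ R4 (parallel, both between nodes 0 and 3) = 1/(1/56 + 1/1600) = 54.11 Ω
  Rs1 = Rp1 + Rp2 (series, joined only at node 0) = 9.792 + 54.11 = 63.9 Ω
  Rp3 = R5 ‖ Rs1 (parallel, both between nodes 1 and 3) = 1/(1/1200 + 1/63.9) = 60.67 Ω
R_th = 60.67 Ω
I_n = V_th/R_th = 0.1849/60.67 = 0.003048 A, and R_n = R_th = 60.67 Ω

Final answer: I_n = 0.003048 A, R_n = 60.67 Ω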